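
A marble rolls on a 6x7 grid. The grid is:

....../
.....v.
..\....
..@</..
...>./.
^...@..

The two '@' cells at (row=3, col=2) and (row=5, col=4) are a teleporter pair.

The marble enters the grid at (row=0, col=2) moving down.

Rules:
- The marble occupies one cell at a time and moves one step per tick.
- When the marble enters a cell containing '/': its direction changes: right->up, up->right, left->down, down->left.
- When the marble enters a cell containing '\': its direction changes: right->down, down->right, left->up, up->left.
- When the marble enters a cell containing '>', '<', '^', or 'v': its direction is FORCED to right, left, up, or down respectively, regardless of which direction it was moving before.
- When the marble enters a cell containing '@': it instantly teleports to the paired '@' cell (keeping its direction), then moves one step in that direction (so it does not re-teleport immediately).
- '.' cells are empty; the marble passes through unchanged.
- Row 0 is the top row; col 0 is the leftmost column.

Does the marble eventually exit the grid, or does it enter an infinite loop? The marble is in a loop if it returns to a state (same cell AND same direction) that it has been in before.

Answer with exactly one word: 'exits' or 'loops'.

Step 1: enter (0,2), '.' pass, move down to (1,2)
Step 2: enter (1,2), '.' pass, move down to (2,2)
Step 3: enter (2,2), '\' deflects down->right, move right to (2,3)
Step 4: enter (2,3), '.' pass, move right to (2,4)
Step 5: enter (2,4), '.' pass, move right to (2,5)
Step 6: enter (2,5), '.' pass, move right to (2,6)
Step 7: enter (2,6), '.' pass, move right to (2,7)
Step 8: at (2,7) — EXIT via right edge, pos 2

Answer: exits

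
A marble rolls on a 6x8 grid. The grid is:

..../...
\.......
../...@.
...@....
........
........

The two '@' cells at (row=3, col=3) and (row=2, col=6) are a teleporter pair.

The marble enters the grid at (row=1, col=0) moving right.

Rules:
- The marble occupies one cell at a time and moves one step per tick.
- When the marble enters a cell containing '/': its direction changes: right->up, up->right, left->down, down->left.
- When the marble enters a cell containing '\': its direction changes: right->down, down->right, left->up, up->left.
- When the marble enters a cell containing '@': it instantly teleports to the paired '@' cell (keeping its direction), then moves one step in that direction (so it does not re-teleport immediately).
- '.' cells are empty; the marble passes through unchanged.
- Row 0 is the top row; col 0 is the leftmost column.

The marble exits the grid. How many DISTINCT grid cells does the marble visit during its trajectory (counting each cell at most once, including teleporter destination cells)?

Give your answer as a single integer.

Step 1: enter (1,0), '\' deflects right->down, move down to (2,0)
Step 2: enter (2,0), '.' pass, move down to (3,0)
Step 3: enter (3,0), '.' pass, move down to (4,0)
Step 4: enter (4,0), '.' pass, move down to (5,0)
Step 5: enter (5,0), '.' pass, move down to (6,0)
Step 6: at (6,0) — EXIT via bottom edge, pos 0
Distinct cells visited: 5 (path length 5)

Answer: 5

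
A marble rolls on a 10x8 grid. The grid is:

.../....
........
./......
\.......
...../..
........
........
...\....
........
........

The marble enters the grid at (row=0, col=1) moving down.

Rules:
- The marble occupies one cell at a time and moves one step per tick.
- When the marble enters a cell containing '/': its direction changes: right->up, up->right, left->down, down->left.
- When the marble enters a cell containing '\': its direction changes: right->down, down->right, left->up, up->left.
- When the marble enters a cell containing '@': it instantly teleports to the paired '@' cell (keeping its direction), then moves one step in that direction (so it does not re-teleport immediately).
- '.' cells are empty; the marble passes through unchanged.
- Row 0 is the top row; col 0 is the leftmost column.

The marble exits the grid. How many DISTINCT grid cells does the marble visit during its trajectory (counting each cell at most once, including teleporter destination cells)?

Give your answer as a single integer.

Answer: 4

Derivation:
Step 1: enter (0,1), '.' pass, move down to (1,1)
Step 2: enter (1,1), '.' pass, move down to (2,1)
Step 3: enter (2,1), '/' deflects down->left, move left to (2,0)
Step 4: enter (2,0), '.' pass, move left to (2,-1)
Step 5: at (2,-1) — EXIT via left edge, pos 2
Distinct cells visited: 4 (path length 4)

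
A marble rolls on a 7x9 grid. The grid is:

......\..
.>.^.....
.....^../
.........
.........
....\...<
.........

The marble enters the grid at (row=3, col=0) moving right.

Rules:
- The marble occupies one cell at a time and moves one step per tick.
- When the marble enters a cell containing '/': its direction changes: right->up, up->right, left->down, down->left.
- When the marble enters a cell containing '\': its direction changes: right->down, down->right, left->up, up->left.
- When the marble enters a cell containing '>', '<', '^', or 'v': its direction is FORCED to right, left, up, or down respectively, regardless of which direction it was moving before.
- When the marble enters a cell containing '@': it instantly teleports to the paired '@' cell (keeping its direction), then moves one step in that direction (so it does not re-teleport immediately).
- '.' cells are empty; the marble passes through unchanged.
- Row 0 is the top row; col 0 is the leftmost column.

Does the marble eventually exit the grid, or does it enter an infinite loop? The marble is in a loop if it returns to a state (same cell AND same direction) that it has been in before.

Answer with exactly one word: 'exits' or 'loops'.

Answer: exits

Derivation:
Step 1: enter (3,0), '.' pass, move right to (3,1)
Step 2: enter (3,1), '.' pass, move right to (3,2)
Step 3: enter (3,2), '.' pass, move right to (3,3)
Step 4: enter (3,3), '.' pass, move right to (3,4)
Step 5: enter (3,4), '.' pass, move right to (3,5)
Step 6: enter (3,5), '.' pass, move right to (3,6)
Step 7: enter (3,6), '.' pass, move right to (3,7)
Step 8: enter (3,7), '.' pass, move right to (3,8)
Step 9: enter (3,8), '.' pass, move right to (3,9)
Step 10: at (3,9) — EXIT via right edge, pos 3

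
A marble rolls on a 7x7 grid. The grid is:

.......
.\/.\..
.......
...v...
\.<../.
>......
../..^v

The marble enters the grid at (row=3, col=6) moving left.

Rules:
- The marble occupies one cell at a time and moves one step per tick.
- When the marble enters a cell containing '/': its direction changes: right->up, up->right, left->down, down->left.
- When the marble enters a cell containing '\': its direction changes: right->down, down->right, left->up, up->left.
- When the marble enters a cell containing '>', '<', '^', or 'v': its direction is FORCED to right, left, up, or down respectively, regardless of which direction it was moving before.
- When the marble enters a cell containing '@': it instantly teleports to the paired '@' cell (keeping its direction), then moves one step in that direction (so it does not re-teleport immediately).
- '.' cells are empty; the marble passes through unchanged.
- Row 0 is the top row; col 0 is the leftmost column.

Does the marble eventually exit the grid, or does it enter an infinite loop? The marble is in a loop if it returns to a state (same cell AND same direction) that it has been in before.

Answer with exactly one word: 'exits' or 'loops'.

Step 1: enter (3,6), '.' pass, move left to (3,5)
Step 2: enter (3,5), '.' pass, move left to (3,4)
Step 3: enter (3,4), '.' pass, move left to (3,3)
Step 4: enter (3,3), 'v' forces left->down, move down to (4,3)
Step 5: enter (4,3), '.' pass, move down to (5,3)
Step 6: enter (5,3), '.' pass, move down to (6,3)
Step 7: enter (6,3), '.' pass, move down to (7,3)
Step 8: at (7,3) — EXIT via bottom edge, pos 3

Answer: exits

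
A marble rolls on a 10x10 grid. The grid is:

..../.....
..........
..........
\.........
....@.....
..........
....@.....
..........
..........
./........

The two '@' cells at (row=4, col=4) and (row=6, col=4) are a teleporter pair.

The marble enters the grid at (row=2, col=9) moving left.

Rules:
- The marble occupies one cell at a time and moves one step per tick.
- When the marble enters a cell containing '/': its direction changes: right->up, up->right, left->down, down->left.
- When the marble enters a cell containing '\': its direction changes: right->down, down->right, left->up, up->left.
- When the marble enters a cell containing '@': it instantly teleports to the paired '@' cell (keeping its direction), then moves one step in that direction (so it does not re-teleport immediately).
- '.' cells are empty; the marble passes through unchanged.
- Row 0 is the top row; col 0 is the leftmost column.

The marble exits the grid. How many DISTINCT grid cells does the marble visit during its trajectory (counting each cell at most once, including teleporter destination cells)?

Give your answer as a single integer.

Answer: 10

Derivation:
Step 1: enter (2,9), '.' pass, move left to (2,8)
Step 2: enter (2,8), '.' pass, move left to (2,7)
Step 3: enter (2,7), '.' pass, move left to (2,6)
Step 4: enter (2,6), '.' pass, move left to (2,5)
Step 5: enter (2,5), '.' pass, move left to (2,4)
Step 6: enter (2,4), '.' pass, move left to (2,3)
Step 7: enter (2,3), '.' pass, move left to (2,2)
Step 8: enter (2,2), '.' pass, move left to (2,1)
Step 9: enter (2,1), '.' pass, move left to (2,0)
Step 10: enter (2,0), '.' pass, move left to (2,-1)
Step 11: at (2,-1) — EXIT via left edge, pos 2
Distinct cells visited: 10 (path length 10)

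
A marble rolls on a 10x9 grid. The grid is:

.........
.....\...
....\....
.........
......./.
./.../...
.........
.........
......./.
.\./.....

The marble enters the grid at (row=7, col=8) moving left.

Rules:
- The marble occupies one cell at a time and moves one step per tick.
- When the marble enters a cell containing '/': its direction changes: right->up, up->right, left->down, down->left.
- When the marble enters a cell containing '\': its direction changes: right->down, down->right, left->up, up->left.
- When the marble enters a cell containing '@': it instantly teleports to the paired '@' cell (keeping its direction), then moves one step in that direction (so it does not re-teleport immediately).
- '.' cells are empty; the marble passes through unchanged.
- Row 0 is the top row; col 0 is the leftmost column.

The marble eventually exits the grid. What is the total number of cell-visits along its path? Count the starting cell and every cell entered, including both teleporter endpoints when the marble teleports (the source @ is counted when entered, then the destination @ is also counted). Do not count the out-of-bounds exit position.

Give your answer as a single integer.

Answer: 9

Derivation:
Step 1: enter (7,8), '.' pass, move left to (7,7)
Step 2: enter (7,7), '.' pass, move left to (7,6)
Step 3: enter (7,6), '.' pass, move left to (7,5)
Step 4: enter (7,5), '.' pass, move left to (7,4)
Step 5: enter (7,4), '.' pass, move left to (7,3)
Step 6: enter (7,3), '.' pass, move left to (7,2)
Step 7: enter (7,2), '.' pass, move left to (7,1)
Step 8: enter (7,1), '.' pass, move left to (7,0)
Step 9: enter (7,0), '.' pass, move left to (7,-1)
Step 10: at (7,-1) — EXIT via left edge, pos 7
Path length (cell visits): 9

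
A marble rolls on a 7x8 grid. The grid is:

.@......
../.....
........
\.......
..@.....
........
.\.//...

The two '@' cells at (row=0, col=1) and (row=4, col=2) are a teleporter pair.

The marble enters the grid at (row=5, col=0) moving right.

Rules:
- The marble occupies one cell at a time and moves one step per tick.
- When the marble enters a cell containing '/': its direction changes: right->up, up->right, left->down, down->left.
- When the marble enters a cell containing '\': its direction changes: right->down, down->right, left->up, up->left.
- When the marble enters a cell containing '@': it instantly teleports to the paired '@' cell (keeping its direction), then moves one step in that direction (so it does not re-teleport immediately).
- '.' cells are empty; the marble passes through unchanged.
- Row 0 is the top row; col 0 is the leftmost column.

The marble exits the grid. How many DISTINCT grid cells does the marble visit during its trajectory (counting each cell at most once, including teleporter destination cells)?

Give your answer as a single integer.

Answer: 8

Derivation:
Step 1: enter (5,0), '.' pass, move right to (5,1)
Step 2: enter (5,1), '.' pass, move right to (5,2)
Step 3: enter (5,2), '.' pass, move right to (5,3)
Step 4: enter (5,3), '.' pass, move right to (5,4)
Step 5: enter (5,4), '.' pass, move right to (5,5)
Step 6: enter (5,5), '.' pass, move right to (5,6)
Step 7: enter (5,6), '.' pass, move right to (5,7)
Step 8: enter (5,7), '.' pass, move right to (5,8)
Step 9: at (5,8) — EXIT via right edge, pos 5
Distinct cells visited: 8 (path length 8)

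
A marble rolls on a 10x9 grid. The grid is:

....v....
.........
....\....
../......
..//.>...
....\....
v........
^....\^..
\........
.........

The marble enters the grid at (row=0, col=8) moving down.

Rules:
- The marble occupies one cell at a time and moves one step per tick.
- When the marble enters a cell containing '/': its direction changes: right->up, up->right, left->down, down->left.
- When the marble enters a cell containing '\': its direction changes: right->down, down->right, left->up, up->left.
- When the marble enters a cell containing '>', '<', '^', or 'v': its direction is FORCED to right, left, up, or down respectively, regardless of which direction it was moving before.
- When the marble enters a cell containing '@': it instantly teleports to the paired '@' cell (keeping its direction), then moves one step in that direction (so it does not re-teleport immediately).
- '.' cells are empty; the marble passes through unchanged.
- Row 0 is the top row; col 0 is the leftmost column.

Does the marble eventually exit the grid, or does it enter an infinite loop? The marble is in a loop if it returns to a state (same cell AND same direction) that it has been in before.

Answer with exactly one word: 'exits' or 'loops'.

Step 1: enter (0,8), '.' pass, move down to (1,8)
Step 2: enter (1,8), '.' pass, move down to (2,8)
Step 3: enter (2,8), '.' pass, move down to (3,8)
Step 4: enter (3,8), '.' pass, move down to (4,8)
Step 5: enter (4,8), '.' pass, move down to (5,8)
Step 6: enter (5,8), '.' pass, move down to (6,8)
Step 7: enter (6,8), '.' pass, move down to (7,8)
Step 8: enter (7,8), '.' pass, move down to (8,8)
Step 9: enter (8,8), '.' pass, move down to (9,8)
Step 10: enter (9,8), '.' pass, move down to (10,8)
Step 11: at (10,8) — EXIT via bottom edge, pos 8

Answer: exits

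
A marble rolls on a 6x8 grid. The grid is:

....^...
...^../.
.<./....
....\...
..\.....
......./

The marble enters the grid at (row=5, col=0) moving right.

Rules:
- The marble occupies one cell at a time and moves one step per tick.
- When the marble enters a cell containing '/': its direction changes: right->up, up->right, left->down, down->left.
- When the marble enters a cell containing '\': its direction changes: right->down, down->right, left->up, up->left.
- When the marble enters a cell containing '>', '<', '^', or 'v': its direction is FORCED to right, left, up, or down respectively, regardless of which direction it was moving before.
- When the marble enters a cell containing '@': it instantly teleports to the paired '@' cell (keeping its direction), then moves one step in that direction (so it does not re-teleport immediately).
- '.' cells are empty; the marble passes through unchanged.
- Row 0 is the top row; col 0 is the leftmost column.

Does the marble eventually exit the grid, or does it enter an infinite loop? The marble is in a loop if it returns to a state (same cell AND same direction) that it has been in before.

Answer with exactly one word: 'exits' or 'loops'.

Step 1: enter (5,0), '.' pass, move right to (5,1)
Step 2: enter (5,1), '.' pass, move right to (5,2)
Step 3: enter (5,2), '.' pass, move right to (5,3)
Step 4: enter (5,3), '.' pass, move right to (5,4)
Step 5: enter (5,4), '.' pass, move right to (5,5)
Step 6: enter (5,5), '.' pass, move right to (5,6)
Step 7: enter (5,6), '.' pass, move right to (5,7)
Step 8: enter (5,7), '/' deflects right->up, move up to (4,7)
Step 9: enter (4,7), '.' pass, move up to (3,7)
Step 10: enter (3,7), '.' pass, move up to (2,7)
Step 11: enter (2,7), '.' pass, move up to (1,7)
Step 12: enter (1,7), '.' pass, move up to (0,7)
Step 13: enter (0,7), '.' pass, move up to (-1,7)
Step 14: at (-1,7) — EXIT via top edge, pos 7

Answer: exits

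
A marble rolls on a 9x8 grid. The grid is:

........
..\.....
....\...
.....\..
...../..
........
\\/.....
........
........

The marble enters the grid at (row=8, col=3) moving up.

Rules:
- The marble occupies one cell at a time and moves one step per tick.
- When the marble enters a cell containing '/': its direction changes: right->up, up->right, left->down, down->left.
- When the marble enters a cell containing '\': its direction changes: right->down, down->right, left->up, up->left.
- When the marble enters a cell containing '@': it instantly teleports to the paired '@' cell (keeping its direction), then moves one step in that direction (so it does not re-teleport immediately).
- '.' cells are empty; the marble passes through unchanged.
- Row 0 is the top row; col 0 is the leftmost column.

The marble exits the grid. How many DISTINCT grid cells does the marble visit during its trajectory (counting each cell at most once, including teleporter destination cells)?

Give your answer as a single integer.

Answer: 9

Derivation:
Step 1: enter (8,3), '.' pass, move up to (7,3)
Step 2: enter (7,3), '.' pass, move up to (6,3)
Step 3: enter (6,3), '.' pass, move up to (5,3)
Step 4: enter (5,3), '.' pass, move up to (4,3)
Step 5: enter (4,3), '.' pass, move up to (3,3)
Step 6: enter (3,3), '.' pass, move up to (2,3)
Step 7: enter (2,3), '.' pass, move up to (1,3)
Step 8: enter (1,3), '.' pass, move up to (0,3)
Step 9: enter (0,3), '.' pass, move up to (-1,3)
Step 10: at (-1,3) — EXIT via top edge, pos 3
Distinct cells visited: 9 (path length 9)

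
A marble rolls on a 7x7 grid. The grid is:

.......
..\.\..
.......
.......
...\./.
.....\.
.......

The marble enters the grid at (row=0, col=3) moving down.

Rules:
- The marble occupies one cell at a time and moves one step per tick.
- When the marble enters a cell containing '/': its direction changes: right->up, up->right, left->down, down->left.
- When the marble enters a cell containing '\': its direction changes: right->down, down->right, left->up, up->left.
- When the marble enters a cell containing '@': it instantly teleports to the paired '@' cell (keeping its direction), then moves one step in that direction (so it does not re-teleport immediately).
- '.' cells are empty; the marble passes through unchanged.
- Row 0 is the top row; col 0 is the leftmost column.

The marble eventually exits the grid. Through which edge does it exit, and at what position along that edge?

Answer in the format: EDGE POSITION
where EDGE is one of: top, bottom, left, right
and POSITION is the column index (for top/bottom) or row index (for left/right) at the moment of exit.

Answer: top 5

Derivation:
Step 1: enter (0,3), '.' pass, move down to (1,3)
Step 2: enter (1,3), '.' pass, move down to (2,3)
Step 3: enter (2,3), '.' pass, move down to (3,3)
Step 4: enter (3,3), '.' pass, move down to (4,3)
Step 5: enter (4,3), '\' deflects down->right, move right to (4,4)
Step 6: enter (4,4), '.' pass, move right to (4,5)
Step 7: enter (4,5), '/' deflects right->up, move up to (3,5)
Step 8: enter (3,5), '.' pass, move up to (2,5)
Step 9: enter (2,5), '.' pass, move up to (1,5)
Step 10: enter (1,5), '.' pass, move up to (0,5)
Step 11: enter (0,5), '.' pass, move up to (-1,5)
Step 12: at (-1,5) — EXIT via top edge, pos 5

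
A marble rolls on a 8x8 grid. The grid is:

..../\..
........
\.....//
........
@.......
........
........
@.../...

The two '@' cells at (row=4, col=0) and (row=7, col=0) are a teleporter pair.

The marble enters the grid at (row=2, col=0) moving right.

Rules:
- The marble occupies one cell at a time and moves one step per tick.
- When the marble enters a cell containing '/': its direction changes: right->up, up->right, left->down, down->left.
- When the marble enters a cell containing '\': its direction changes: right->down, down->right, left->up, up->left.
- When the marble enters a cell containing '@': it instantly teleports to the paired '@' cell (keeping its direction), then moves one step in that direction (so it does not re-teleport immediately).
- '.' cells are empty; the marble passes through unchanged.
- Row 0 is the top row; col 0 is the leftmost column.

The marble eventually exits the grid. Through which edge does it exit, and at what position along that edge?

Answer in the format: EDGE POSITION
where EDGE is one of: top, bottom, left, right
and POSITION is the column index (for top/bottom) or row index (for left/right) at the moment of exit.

Step 1: enter (2,0), '\' deflects right->down, move down to (3,0)
Step 2: enter (3,0), '.' pass, move down to (4,0)
Step 3: enter (4,0), '@' teleport (4,0)->(7,0), also enter (7,0), move down to (8,0)
Step 4: at (8,0) — EXIT via bottom edge, pos 0

Answer: bottom 0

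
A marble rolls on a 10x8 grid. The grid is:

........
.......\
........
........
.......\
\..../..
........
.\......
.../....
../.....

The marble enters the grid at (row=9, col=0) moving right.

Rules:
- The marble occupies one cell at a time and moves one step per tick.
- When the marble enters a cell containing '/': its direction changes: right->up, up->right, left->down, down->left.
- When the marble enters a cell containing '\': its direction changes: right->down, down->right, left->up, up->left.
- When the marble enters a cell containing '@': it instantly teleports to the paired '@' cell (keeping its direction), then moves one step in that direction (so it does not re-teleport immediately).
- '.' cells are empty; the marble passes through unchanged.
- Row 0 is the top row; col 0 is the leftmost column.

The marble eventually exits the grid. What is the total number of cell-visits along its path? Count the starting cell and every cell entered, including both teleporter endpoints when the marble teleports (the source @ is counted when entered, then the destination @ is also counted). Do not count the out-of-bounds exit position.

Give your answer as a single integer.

Answer: 12

Derivation:
Step 1: enter (9,0), '.' pass, move right to (9,1)
Step 2: enter (9,1), '.' pass, move right to (9,2)
Step 3: enter (9,2), '/' deflects right->up, move up to (8,2)
Step 4: enter (8,2), '.' pass, move up to (7,2)
Step 5: enter (7,2), '.' pass, move up to (6,2)
Step 6: enter (6,2), '.' pass, move up to (5,2)
Step 7: enter (5,2), '.' pass, move up to (4,2)
Step 8: enter (4,2), '.' pass, move up to (3,2)
Step 9: enter (3,2), '.' pass, move up to (2,2)
Step 10: enter (2,2), '.' pass, move up to (1,2)
Step 11: enter (1,2), '.' pass, move up to (0,2)
Step 12: enter (0,2), '.' pass, move up to (-1,2)
Step 13: at (-1,2) — EXIT via top edge, pos 2
Path length (cell visits): 12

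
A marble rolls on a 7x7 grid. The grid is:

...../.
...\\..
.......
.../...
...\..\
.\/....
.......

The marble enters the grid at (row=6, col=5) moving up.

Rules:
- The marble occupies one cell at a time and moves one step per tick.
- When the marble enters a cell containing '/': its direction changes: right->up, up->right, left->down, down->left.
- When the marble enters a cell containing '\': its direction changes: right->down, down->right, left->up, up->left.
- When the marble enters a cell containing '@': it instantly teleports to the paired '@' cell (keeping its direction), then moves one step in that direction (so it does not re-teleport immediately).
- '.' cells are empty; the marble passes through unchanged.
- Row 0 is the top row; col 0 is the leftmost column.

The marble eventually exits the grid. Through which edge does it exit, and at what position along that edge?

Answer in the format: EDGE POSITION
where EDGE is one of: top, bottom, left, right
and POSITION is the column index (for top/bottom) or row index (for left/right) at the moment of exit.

Answer: right 0

Derivation:
Step 1: enter (6,5), '.' pass, move up to (5,5)
Step 2: enter (5,5), '.' pass, move up to (4,5)
Step 3: enter (4,5), '.' pass, move up to (3,5)
Step 4: enter (3,5), '.' pass, move up to (2,5)
Step 5: enter (2,5), '.' pass, move up to (1,5)
Step 6: enter (1,5), '.' pass, move up to (0,5)
Step 7: enter (0,5), '/' deflects up->right, move right to (0,6)
Step 8: enter (0,6), '.' pass, move right to (0,7)
Step 9: at (0,7) — EXIT via right edge, pos 0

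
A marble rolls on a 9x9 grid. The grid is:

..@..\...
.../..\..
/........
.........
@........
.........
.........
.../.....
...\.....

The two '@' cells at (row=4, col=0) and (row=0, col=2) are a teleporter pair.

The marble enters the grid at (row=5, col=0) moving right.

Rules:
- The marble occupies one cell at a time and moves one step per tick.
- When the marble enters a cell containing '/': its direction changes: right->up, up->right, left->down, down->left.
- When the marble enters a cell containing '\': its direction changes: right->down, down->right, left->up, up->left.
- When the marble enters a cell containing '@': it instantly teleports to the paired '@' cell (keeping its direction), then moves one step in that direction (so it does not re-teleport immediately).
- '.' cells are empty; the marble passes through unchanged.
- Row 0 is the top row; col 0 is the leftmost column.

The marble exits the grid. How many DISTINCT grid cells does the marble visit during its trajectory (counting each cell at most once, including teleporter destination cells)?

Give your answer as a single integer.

Step 1: enter (5,0), '.' pass, move right to (5,1)
Step 2: enter (5,1), '.' pass, move right to (5,2)
Step 3: enter (5,2), '.' pass, move right to (5,3)
Step 4: enter (5,3), '.' pass, move right to (5,4)
Step 5: enter (5,4), '.' pass, move right to (5,5)
Step 6: enter (5,5), '.' pass, move right to (5,6)
Step 7: enter (5,6), '.' pass, move right to (5,7)
Step 8: enter (5,7), '.' pass, move right to (5,8)
Step 9: enter (5,8), '.' pass, move right to (5,9)
Step 10: at (5,9) — EXIT via right edge, pos 5
Distinct cells visited: 9 (path length 9)

Answer: 9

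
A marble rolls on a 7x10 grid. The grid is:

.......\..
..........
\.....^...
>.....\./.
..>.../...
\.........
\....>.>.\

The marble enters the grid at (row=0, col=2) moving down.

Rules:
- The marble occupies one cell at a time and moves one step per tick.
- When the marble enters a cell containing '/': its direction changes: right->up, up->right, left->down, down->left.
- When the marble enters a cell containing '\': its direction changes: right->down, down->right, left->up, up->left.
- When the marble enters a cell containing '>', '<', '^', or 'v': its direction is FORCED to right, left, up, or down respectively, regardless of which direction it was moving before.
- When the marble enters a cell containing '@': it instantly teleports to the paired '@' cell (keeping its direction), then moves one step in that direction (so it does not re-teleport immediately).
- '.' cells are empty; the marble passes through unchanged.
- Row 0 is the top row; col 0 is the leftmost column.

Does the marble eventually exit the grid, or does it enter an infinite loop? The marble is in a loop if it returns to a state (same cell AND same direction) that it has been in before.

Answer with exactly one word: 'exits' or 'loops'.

Step 1: enter (0,2), '.' pass, move down to (1,2)
Step 2: enter (1,2), '.' pass, move down to (2,2)
Step 3: enter (2,2), '.' pass, move down to (3,2)
Step 4: enter (3,2), '.' pass, move down to (4,2)
Step 5: enter (4,2), '>' forces down->right, move right to (4,3)
Step 6: enter (4,3), '.' pass, move right to (4,4)
Step 7: enter (4,4), '.' pass, move right to (4,5)
Step 8: enter (4,5), '.' pass, move right to (4,6)
Step 9: enter (4,6), '/' deflects right->up, move up to (3,6)
Step 10: enter (3,6), '\' deflects up->left, move left to (3,5)
Step 11: enter (3,5), '.' pass, move left to (3,4)
Step 12: enter (3,4), '.' pass, move left to (3,3)
Step 13: enter (3,3), '.' pass, move left to (3,2)
Step 14: enter (3,2), '.' pass, move left to (3,1)
Step 15: enter (3,1), '.' pass, move left to (3,0)
Step 16: enter (3,0), '>' forces left->right, move right to (3,1)
Step 17: enter (3,1), '.' pass, move right to (3,2)
Step 18: enter (3,2), '.' pass, move right to (3,3)
Step 19: enter (3,3), '.' pass, move right to (3,4)
Step 20: enter (3,4), '.' pass, move right to (3,5)
Step 21: enter (3,5), '.' pass, move right to (3,6)
Step 22: enter (3,6), '\' deflects right->down, move down to (4,6)
Step 23: enter (4,6), '/' deflects down->left, move left to (4,5)
Step 24: enter (4,5), '.' pass, move left to (4,4)
Step 25: enter (4,4), '.' pass, move left to (4,3)
Step 26: enter (4,3), '.' pass, move left to (4,2)
Step 27: enter (4,2), '>' forces left->right, move right to (4,3)
Step 28: at (4,3) dir=right — LOOP DETECTED (seen before)

Answer: loops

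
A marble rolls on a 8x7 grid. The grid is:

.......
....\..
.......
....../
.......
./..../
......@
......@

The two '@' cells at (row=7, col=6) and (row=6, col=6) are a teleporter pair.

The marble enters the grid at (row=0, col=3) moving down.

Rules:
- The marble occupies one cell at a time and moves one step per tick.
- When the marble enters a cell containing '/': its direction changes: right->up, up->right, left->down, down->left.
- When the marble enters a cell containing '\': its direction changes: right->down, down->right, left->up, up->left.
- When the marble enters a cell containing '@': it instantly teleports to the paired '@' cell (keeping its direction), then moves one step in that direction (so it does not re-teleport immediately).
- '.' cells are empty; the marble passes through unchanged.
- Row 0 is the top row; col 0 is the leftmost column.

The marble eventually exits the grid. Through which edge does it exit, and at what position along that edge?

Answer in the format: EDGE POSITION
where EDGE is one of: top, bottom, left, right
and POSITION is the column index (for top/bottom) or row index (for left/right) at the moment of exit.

Answer: bottom 3

Derivation:
Step 1: enter (0,3), '.' pass, move down to (1,3)
Step 2: enter (1,3), '.' pass, move down to (2,3)
Step 3: enter (2,3), '.' pass, move down to (3,3)
Step 4: enter (3,3), '.' pass, move down to (4,3)
Step 5: enter (4,3), '.' pass, move down to (5,3)
Step 6: enter (5,3), '.' pass, move down to (6,3)
Step 7: enter (6,3), '.' pass, move down to (7,3)
Step 8: enter (7,3), '.' pass, move down to (8,3)
Step 9: at (8,3) — EXIT via bottom edge, pos 3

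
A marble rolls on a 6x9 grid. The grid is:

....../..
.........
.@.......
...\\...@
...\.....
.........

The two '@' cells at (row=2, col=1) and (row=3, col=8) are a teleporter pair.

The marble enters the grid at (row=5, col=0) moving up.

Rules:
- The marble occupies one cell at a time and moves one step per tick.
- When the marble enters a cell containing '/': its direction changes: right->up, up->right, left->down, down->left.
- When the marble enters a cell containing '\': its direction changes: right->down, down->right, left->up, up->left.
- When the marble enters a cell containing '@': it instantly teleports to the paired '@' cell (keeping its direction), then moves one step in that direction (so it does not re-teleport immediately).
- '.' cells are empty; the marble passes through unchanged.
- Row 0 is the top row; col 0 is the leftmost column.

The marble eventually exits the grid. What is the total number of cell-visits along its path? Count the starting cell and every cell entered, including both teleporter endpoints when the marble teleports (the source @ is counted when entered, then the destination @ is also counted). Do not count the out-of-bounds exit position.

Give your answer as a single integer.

Answer: 6

Derivation:
Step 1: enter (5,0), '.' pass, move up to (4,0)
Step 2: enter (4,0), '.' pass, move up to (3,0)
Step 3: enter (3,0), '.' pass, move up to (2,0)
Step 4: enter (2,0), '.' pass, move up to (1,0)
Step 5: enter (1,0), '.' pass, move up to (0,0)
Step 6: enter (0,0), '.' pass, move up to (-1,0)
Step 7: at (-1,0) — EXIT via top edge, pos 0
Path length (cell visits): 6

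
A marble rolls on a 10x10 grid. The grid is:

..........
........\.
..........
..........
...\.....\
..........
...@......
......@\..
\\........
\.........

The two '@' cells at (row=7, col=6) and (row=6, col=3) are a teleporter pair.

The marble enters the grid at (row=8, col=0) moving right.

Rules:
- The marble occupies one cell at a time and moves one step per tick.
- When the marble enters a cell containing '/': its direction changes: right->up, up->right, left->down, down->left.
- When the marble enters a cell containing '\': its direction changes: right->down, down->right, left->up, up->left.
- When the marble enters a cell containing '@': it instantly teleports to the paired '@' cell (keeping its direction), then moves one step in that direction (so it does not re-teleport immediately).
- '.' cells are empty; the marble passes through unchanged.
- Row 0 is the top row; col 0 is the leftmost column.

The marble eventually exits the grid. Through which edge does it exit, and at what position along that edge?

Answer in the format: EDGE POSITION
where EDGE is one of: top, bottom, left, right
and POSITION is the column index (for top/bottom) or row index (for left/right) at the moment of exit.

Step 1: enter (8,0), '\' deflects right->down, move down to (9,0)
Step 2: enter (9,0), '\' deflects down->right, move right to (9,1)
Step 3: enter (9,1), '.' pass, move right to (9,2)
Step 4: enter (9,2), '.' pass, move right to (9,3)
Step 5: enter (9,3), '.' pass, move right to (9,4)
Step 6: enter (9,4), '.' pass, move right to (9,5)
Step 7: enter (9,5), '.' pass, move right to (9,6)
Step 8: enter (9,6), '.' pass, move right to (9,7)
Step 9: enter (9,7), '.' pass, move right to (9,8)
Step 10: enter (9,8), '.' pass, move right to (9,9)
Step 11: enter (9,9), '.' pass, move right to (9,10)
Step 12: at (9,10) — EXIT via right edge, pos 9

Answer: right 9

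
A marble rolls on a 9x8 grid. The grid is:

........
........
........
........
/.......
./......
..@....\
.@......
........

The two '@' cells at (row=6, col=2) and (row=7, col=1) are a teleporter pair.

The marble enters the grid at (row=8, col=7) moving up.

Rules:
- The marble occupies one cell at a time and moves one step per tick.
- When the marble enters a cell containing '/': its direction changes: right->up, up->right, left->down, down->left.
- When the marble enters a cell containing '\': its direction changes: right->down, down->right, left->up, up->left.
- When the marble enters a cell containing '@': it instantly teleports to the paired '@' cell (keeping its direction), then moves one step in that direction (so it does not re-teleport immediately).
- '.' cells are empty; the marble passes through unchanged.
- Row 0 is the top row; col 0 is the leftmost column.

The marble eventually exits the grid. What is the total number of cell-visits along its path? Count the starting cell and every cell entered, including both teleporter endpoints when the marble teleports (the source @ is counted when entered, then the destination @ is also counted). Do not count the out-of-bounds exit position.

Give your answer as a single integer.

Step 1: enter (8,7), '.' pass, move up to (7,7)
Step 2: enter (7,7), '.' pass, move up to (6,7)
Step 3: enter (6,7), '\' deflects up->left, move left to (6,6)
Step 4: enter (6,6), '.' pass, move left to (6,5)
Step 5: enter (6,5), '.' pass, move left to (6,4)
Step 6: enter (6,4), '.' pass, move left to (6,3)
Step 7: enter (6,3), '.' pass, move left to (6,2)
Step 8: enter (6,2), '@' teleport (6,2)->(7,1), also enter (7,1), move left to (7,0)
Step 9: enter (7,0), '.' pass, move left to (7,-1)
Step 10: at (7,-1) — EXIT via left edge, pos 7
Path length (cell visits): 10

Answer: 10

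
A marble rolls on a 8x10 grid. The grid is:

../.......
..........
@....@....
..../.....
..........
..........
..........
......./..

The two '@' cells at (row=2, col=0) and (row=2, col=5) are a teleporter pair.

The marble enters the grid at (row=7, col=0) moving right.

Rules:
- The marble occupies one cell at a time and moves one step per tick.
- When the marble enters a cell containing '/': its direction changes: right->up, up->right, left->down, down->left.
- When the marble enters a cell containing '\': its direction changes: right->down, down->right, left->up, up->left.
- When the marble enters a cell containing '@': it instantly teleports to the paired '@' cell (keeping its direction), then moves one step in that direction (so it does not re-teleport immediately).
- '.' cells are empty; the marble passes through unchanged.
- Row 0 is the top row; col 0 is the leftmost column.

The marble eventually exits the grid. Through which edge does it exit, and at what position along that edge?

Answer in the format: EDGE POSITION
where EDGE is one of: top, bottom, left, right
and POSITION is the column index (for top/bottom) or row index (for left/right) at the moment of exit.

Step 1: enter (7,0), '.' pass, move right to (7,1)
Step 2: enter (7,1), '.' pass, move right to (7,2)
Step 3: enter (7,2), '.' pass, move right to (7,3)
Step 4: enter (7,3), '.' pass, move right to (7,4)
Step 5: enter (7,4), '.' pass, move right to (7,5)
Step 6: enter (7,5), '.' pass, move right to (7,6)
Step 7: enter (7,6), '.' pass, move right to (7,7)
Step 8: enter (7,7), '/' deflects right->up, move up to (6,7)
Step 9: enter (6,7), '.' pass, move up to (5,7)
Step 10: enter (5,7), '.' pass, move up to (4,7)
Step 11: enter (4,7), '.' pass, move up to (3,7)
Step 12: enter (3,7), '.' pass, move up to (2,7)
Step 13: enter (2,7), '.' pass, move up to (1,7)
Step 14: enter (1,7), '.' pass, move up to (0,7)
Step 15: enter (0,7), '.' pass, move up to (-1,7)
Step 16: at (-1,7) — EXIT via top edge, pos 7

Answer: top 7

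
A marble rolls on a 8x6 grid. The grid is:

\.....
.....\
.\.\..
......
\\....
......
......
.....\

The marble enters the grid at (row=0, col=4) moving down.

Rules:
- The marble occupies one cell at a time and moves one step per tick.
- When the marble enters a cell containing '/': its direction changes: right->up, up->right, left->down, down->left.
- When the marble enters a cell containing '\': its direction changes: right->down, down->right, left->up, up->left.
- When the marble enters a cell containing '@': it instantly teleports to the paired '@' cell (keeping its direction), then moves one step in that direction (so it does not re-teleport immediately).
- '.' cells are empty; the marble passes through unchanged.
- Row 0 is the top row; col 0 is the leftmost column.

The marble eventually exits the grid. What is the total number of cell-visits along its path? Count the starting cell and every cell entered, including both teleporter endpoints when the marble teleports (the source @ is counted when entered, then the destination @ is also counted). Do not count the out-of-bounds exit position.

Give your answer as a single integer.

Step 1: enter (0,4), '.' pass, move down to (1,4)
Step 2: enter (1,4), '.' pass, move down to (2,4)
Step 3: enter (2,4), '.' pass, move down to (3,4)
Step 4: enter (3,4), '.' pass, move down to (4,4)
Step 5: enter (4,4), '.' pass, move down to (5,4)
Step 6: enter (5,4), '.' pass, move down to (6,4)
Step 7: enter (6,4), '.' pass, move down to (7,4)
Step 8: enter (7,4), '.' pass, move down to (8,4)
Step 9: at (8,4) — EXIT via bottom edge, pos 4
Path length (cell visits): 8

Answer: 8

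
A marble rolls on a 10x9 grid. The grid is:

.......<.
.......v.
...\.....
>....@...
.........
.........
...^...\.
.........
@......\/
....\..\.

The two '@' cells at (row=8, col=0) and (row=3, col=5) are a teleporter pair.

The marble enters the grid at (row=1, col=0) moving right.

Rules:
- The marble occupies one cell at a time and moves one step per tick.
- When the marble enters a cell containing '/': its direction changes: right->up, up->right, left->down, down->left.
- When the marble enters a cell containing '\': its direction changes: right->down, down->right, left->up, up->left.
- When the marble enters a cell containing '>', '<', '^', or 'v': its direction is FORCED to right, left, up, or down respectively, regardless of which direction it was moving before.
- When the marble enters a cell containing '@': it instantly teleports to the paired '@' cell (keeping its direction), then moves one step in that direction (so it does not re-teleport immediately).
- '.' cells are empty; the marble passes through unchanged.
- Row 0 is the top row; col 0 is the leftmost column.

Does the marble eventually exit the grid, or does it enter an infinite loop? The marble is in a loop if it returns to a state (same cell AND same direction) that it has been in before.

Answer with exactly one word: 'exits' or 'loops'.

Answer: exits

Derivation:
Step 1: enter (1,0), '.' pass, move right to (1,1)
Step 2: enter (1,1), '.' pass, move right to (1,2)
Step 3: enter (1,2), '.' pass, move right to (1,3)
Step 4: enter (1,3), '.' pass, move right to (1,4)
Step 5: enter (1,4), '.' pass, move right to (1,5)
Step 6: enter (1,5), '.' pass, move right to (1,6)
Step 7: enter (1,6), '.' pass, move right to (1,7)
Step 8: enter (1,7), 'v' forces right->down, move down to (2,7)
Step 9: enter (2,7), '.' pass, move down to (3,7)
Step 10: enter (3,7), '.' pass, move down to (4,7)
Step 11: enter (4,7), '.' pass, move down to (5,7)
Step 12: enter (5,7), '.' pass, move down to (6,7)
Step 13: enter (6,7), '\' deflects down->right, move right to (6,8)
Step 14: enter (6,8), '.' pass, move right to (6,9)
Step 15: at (6,9) — EXIT via right edge, pos 6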